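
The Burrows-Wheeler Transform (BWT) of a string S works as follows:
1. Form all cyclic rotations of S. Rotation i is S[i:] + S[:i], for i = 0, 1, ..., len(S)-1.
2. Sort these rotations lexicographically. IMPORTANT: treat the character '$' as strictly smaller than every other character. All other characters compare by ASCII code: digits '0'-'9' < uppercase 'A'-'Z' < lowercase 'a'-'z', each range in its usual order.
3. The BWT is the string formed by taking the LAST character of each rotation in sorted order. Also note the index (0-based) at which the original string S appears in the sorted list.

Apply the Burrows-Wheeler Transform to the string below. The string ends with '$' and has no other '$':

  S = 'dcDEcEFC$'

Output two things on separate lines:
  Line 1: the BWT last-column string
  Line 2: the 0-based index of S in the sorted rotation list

All 9 rotations (rotation i = S[i:]+S[:i]):
  rot[0] = dcDEcEFC$
  rot[1] = cDEcEFC$d
  rot[2] = DEcEFC$dc
  rot[3] = EcEFC$dcD
  rot[4] = cEFC$dcDE
  rot[5] = EFC$dcDEc
  rot[6] = FC$dcDEcE
  rot[7] = C$dcDEcEF
  rot[8] = $dcDEcEFC
Sorted (with $ < everything):
  sorted[0] = $dcDEcEFC  (last char: 'C')
  sorted[1] = C$dcDEcEF  (last char: 'F')
  sorted[2] = DEcEFC$dc  (last char: 'c')
  sorted[3] = EFC$dcDEc  (last char: 'c')
  sorted[4] = EcEFC$dcD  (last char: 'D')
  sorted[5] = FC$dcDEcE  (last char: 'E')
  sorted[6] = cDEcEFC$d  (last char: 'd')
  sorted[7] = cEFC$dcDE  (last char: 'E')
  sorted[8] = dcDEcEFC$  (last char: '$')
Last column: CFccDEdE$
Original string S is at sorted index 8

Answer: CFccDEdE$
8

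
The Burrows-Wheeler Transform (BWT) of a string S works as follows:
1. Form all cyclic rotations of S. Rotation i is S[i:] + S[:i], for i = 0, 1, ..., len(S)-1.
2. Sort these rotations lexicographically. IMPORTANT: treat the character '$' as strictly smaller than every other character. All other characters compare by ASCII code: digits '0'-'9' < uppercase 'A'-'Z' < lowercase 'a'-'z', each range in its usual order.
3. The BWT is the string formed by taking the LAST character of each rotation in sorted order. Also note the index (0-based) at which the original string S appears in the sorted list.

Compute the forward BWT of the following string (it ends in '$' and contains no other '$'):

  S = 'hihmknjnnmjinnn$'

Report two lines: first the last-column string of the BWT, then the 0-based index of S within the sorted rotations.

Answer: n$ihjmnmnhnknnji
1

Derivation:
All 16 rotations (rotation i = S[i:]+S[:i]):
  rot[0] = hihmknjnnmjinnn$
  rot[1] = ihmknjnnmjinnn$h
  rot[2] = hmknjnnmjinnn$hi
  rot[3] = mknjnnmjinnn$hih
  rot[4] = knjnnmjinnn$hihm
  rot[5] = njnnmjinnn$hihmk
  rot[6] = jnnmjinnn$hihmkn
  rot[7] = nnmjinnn$hihmknj
  rot[8] = nmjinnn$hihmknjn
  rot[9] = mjinnn$hihmknjnn
  rot[10] = jinnn$hihmknjnnm
  rot[11] = innn$hihmknjnnmj
  rot[12] = nnn$hihmknjnnmji
  rot[13] = nn$hihmknjnnmjin
  rot[14] = n$hihmknjnnmjinn
  rot[15] = $hihmknjnnmjinnn
Sorted (with $ < everything):
  sorted[0] = $hihmknjnnmjinnn  (last char: 'n')
  sorted[1] = hihmknjnnmjinnn$  (last char: '$')
  sorted[2] = hmknjnnmjinnn$hi  (last char: 'i')
  sorted[3] = ihmknjnnmjinnn$h  (last char: 'h')
  sorted[4] = innn$hihmknjnnmj  (last char: 'j')
  sorted[5] = jinnn$hihmknjnnm  (last char: 'm')
  sorted[6] = jnnmjinnn$hihmkn  (last char: 'n')
  sorted[7] = knjnnmjinnn$hihm  (last char: 'm')
  sorted[8] = mjinnn$hihmknjnn  (last char: 'n')
  sorted[9] = mknjnnmjinnn$hih  (last char: 'h')
  sorted[10] = n$hihmknjnnmjinn  (last char: 'n')
  sorted[11] = njnnmjinnn$hihmk  (last char: 'k')
  sorted[12] = nmjinnn$hihmknjn  (last char: 'n')
  sorted[13] = nn$hihmknjnnmjin  (last char: 'n')
  sorted[14] = nnmjinnn$hihmknj  (last char: 'j')
  sorted[15] = nnn$hihmknjnnmji  (last char: 'i')
Last column: n$ihjmnmnhnknnji
Original string S is at sorted index 1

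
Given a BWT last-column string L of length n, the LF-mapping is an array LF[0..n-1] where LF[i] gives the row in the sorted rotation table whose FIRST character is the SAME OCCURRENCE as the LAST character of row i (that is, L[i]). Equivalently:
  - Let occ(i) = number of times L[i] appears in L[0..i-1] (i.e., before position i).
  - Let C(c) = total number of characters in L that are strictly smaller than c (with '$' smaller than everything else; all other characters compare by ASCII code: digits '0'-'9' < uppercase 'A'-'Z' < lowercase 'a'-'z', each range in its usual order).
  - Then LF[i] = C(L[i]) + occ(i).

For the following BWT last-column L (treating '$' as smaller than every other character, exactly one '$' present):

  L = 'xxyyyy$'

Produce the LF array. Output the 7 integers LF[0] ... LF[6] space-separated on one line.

Answer: 1 2 3 4 5 6 0

Derivation:
Char counts: '$':1, 'x':2, 'y':4
C (first-col start): C('$')=0, C('x')=1, C('y')=3
L[0]='x': occ=0, LF[0]=C('x')+0=1+0=1
L[1]='x': occ=1, LF[1]=C('x')+1=1+1=2
L[2]='y': occ=0, LF[2]=C('y')+0=3+0=3
L[3]='y': occ=1, LF[3]=C('y')+1=3+1=4
L[4]='y': occ=2, LF[4]=C('y')+2=3+2=5
L[5]='y': occ=3, LF[5]=C('y')+3=3+3=6
L[6]='$': occ=0, LF[6]=C('$')+0=0+0=0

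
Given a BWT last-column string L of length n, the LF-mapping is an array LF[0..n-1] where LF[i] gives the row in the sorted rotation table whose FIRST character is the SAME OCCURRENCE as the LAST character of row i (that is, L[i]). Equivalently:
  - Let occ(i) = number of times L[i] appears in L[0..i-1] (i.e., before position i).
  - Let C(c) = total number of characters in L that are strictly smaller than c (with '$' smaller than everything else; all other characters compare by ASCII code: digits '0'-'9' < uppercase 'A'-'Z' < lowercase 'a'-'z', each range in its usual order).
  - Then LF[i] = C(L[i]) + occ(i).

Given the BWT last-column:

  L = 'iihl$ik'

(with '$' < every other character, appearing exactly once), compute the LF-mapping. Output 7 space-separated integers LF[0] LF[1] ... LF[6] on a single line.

Answer: 2 3 1 6 0 4 5

Derivation:
Char counts: '$':1, 'h':1, 'i':3, 'k':1, 'l':1
C (first-col start): C('$')=0, C('h')=1, C('i')=2, C('k')=5, C('l')=6
L[0]='i': occ=0, LF[0]=C('i')+0=2+0=2
L[1]='i': occ=1, LF[1]=C('i')+1=2+1=3
L[2]='h': occ=0, LF[2]=C('h')+0=1+0=1
L[3]='l': occ=0, LF[3]=C('l')+0=6+0=6
L[4]='$': occ=0, LF[4]=C('$')+0=0+0=0
L[5]='i': occ=2, LF[5]=C('i')+2=2+2=4
L[6]='k': occ=0, LF[6]=C('k')+0=5+0=5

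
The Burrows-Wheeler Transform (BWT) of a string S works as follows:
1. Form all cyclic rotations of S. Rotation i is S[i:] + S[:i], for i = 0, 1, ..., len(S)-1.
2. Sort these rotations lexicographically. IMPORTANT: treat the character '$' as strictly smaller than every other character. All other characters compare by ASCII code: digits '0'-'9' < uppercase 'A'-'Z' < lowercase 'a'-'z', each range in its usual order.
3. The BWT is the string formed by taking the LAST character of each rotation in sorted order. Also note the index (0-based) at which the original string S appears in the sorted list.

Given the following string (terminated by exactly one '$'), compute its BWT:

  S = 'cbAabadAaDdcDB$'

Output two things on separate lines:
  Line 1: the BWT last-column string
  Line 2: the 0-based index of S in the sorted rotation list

Answer: BdbDcaAAbcad$aD
12

Derivation:
All 15 rotations (rotation i = S[i:]+S[:i]):
  rot[0] = cbAabadAaDdcDB$
  rot[1] = bAabadAaDdcDB$c
  rot[2] = AabadAaDdcDB$cb
  rot[3] = abadAaDdcDB$cbA
  rot[4] = badAaDdcDB$cbAa
  rot[5] = adAaDdcDB$cbAab
  rot[6] = dAaDdcDB$cbAaba
  rot[7] = AaDdcDB$cbAabad
  rot[8] = aDdcDB$cbAabadA
  rot[9] = DdcDB$cbAabadAa
  rot[10] = dcDB$cbAabadAaD
  rot[11] = cDB$cbAabadAaDd
  rot[12] = DB$cbAabadAaDdc
  rot[13] = B$cbAabadAaDdcD
  rot[14] = $cbAabadAaDdcDB
Sorted (with $ < everything):
  sorted[0] = $cbAabadAaDdcDB  (last char: 'B')
  sorted[1] = AaDdcDB$cbAabad  (last char: 'd')
  sorted[2] = AabadAaDdcDB$cb  (last char: 'b')
  sorted[3] = B$cbAabadAaDdcD  (last char: 'D')
  sorted[4] = DB$cbAabadAaDdc  (last char: 'c')
  sorted[5] = DdcDB$cbAabadAa  (last char: 'a')
  sorted[6] = aDdcDB$cbAabadA  (last char: 'A')
  sorted[7] = abadAaDdcDB$cbA  (last char: 'A')
  sorted[8] = adAaDdcDB$cbAab  (last char: 'b')
  sorted[9] = bAabadAaDdcDB$c  (last char: 'c')
  sorted[10] = badAaDdcDB$cbAa  (last char: 'a')
  sorted[11] = cDB$cbAabadAaDd  (last char: 'd')
  sorted[12] = cbAabadAaDdcDB$  (last char: '$')
  sorted[13] = dAaDdcDB$cbAaba  (last char: 'a')
  sorted[14] = dcDB$cbAabadAaD  (last char: 'D')
Last column: BdbDcaAAbcad$aD
Original string S is at sorted index 12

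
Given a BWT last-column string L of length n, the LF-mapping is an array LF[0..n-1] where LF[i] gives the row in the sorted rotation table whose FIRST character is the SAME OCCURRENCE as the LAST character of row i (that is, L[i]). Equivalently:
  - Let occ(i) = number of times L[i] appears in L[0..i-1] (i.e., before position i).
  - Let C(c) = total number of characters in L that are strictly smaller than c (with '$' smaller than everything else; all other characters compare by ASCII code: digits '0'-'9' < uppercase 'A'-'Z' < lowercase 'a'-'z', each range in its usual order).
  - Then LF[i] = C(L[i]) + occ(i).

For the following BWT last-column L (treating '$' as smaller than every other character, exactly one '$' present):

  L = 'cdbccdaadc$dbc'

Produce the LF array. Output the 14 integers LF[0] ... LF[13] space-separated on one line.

Char counts: '$':1, 'a':2, 'b':2, 'c':5, 'd':4
C (first-col start): C('$')=0, C('a')=1, C('b')=3, C('c')=5, C('d')=10
L[0]='c': occ=0, LF[0]=C('c')+0=5+0=5
L[1]='d': occ=0, LF[1]=C('d')+0=10+0=10
L[2]='b': occ=0, LF[2]=C('b')+0=3+0=3
L[3]='c': occ=1, LF[3]=C('c')+1=5+1=6
L[4]='c': occ=2, LF[4]=C('c')+2=5+2=7
L[5]='d': occ=1, LF[5]=C('d')+1=10+1=11
L[6]='a': occ=0, LF[6]=C('a')+0=1+0=1
L[7]='a': occ=1, LF[7]=C('a')+1=1+1=2
L[8]='d': occ=2, LF[8]=C('d')+2=10+2=12
L[9]='c': occ=3, LF[9]=C('c')+3=5+3=8
L[10]='$': occ=0, LF[10]=C('$')+0=0+0=0
L[11]='d': occ=3, LF[11]=C('d')+3=10+3=13
L[12]='b': occ=1, LF[12]=C('b')+1=3+1=4
L[13]='c': occ=4, LF[13]=C('c')+4=5+4=9

Answer: 5 10 3 6 7 11 1 2 12 8 0 13 4 9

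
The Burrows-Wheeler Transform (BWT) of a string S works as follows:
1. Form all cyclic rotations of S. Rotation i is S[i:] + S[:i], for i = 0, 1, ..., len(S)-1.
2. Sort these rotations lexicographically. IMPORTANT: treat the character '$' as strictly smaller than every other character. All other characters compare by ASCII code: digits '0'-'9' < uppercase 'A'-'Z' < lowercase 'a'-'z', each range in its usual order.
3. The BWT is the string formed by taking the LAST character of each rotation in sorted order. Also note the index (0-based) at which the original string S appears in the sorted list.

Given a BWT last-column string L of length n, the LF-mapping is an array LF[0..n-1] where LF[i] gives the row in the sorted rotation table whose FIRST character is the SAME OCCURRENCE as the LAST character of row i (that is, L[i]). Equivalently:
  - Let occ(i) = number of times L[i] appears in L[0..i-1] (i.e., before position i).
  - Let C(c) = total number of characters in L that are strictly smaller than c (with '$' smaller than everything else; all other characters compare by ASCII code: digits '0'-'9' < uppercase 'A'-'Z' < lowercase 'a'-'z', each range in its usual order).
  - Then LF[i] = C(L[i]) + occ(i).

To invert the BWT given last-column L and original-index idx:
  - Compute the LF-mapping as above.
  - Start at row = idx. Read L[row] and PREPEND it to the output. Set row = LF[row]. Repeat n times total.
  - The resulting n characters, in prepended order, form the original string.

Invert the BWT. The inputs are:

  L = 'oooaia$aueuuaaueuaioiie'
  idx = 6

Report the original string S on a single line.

LF mapping: 14 15 16 1 10 2 0 3 18 7 19 20 4 5 21 8 22 6 11 17 12 13 9
Walk LF starting at row 6, prepending L[row]:
  step 1: row=6, L[6]='$', prepend. Next row=LF[6]=0
  step 2: row=0, L[0]='o', prepend. Next row=LF[0]=14
  step 3: row=14, L[14]='u', prepend. Next row=LF[14]=21
  step 4: row=21, L[21]='i', prepend. Next row=LF[21]=13
  step 5: row=13, L[13]='a', prepend. Next row=LF[13]=5
  step 6: row=5, L[5]='a', prepend. Next row=LF[5]=2
  step 7: row=2, L[2]='o', prepend. Next row=LF[2]=16
  step 8: row=16, L[16]='u', prepend. Next row=LF[16]=22
  step 9: row=22, L[22]='e', prepend. Next row=LF[22]=9
  step 10: row=9, L[9]='e', prepend. Next row=LF[9]=7
  step 11: row=7, L[7]='a', prepend. Next row=LF[7]=3
  step 12: row=3, L[3]='a', prepend. Next row=LF[3]=1
  step 13: row=1, L[1]='o', prepend. Next row=LF[1]=15
  step 14: row=15, L[15]='e', prepend. Next row=LF[15]=8
  step 15: row=8, L[8]='u', prepend. Next row=LF[8]=18
  step 16: row=18, L[18]='i', prepend. Next row=LF[18]=11
  step 17: row=11, L[11]='u', prepend. Next row=LF[11]=20
  step 18: row=20, L[20]='i', prepend. Next row=LF[20]=12
  step 19: row=12, L[12]='a', prepend. Next row=LF[12]=4
  step 20: row=4, L[4]='i', prepend. Next row=LF[4]=10
  step 21: row=10, L[10]='u', prepend. Next row=LF[10]=19
  step 22: row=19, L[19]='o', prepend. Next row=LF[19]=17
  step 23: row=17, L[17]='a', prepend. Next row=LF[17]=6
Reversed output: aouiaiuiueoaaeeuoaaiuo$

Answer: aouiaiuiueoaaeeuoaaiuo$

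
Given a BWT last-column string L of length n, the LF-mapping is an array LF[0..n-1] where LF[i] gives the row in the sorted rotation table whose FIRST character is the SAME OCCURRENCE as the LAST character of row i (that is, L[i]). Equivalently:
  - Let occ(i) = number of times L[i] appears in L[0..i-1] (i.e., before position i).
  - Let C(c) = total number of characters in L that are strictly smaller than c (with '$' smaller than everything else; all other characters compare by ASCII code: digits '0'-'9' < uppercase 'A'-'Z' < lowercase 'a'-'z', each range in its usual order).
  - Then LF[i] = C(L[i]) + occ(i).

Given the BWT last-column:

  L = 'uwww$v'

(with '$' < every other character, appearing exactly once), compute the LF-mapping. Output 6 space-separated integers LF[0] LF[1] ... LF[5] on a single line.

Char counts: '$':1, 'u':1, 'v':1, 'w':3
C (first-col start): C('$')=0, C('u')=1, C('v')=2, C('w')=3
L[0]='u': occ=0, LF[0]=C('u')+0=1+0=1
L[1]='w': occ=0, LF[1]=C('w')+0=3+0=3
L[2]='w': occ=1, LF[2]=C('w')+1=3+1=4
L[3]='w': occ=2, LF[3]=C('w')+2=3+2=5
L[4]='$': occ=0, LF[4]=C('$')+0=0+0=0
L[5]='v': occ=0, LF[5]=C('v')+0=2+0=2

Answer: 1 3 4 5 0 2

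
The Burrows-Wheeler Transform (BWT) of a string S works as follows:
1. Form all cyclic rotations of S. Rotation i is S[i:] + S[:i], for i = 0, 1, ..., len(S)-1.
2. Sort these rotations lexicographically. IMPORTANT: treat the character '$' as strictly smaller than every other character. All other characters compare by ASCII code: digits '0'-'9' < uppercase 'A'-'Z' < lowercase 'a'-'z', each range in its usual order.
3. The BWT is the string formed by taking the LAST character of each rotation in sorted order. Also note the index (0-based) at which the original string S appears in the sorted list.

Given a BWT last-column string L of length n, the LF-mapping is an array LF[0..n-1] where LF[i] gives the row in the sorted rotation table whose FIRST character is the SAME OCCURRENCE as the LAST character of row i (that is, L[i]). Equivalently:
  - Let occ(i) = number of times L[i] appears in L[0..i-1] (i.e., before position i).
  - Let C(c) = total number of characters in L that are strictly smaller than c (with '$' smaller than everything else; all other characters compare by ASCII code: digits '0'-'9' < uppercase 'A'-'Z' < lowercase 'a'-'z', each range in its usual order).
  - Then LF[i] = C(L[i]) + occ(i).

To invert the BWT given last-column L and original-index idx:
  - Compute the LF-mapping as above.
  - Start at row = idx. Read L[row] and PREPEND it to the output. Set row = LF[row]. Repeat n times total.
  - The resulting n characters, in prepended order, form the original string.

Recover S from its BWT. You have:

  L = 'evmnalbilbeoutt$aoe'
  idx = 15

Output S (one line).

Answer: tomatounbelievable$

Derivation:
LF mapping: 5 18 11 12 1 9 3 8 10 4 6 13 17 15 16 0 2 14 7
Walk LF starting at row 15, prepending L[row]:
  step 1: row=15, L[15]='$', prepend. Next row=LF[15]=0
  step 2: row=0, L[0]='e', prepend. Next row=LF[0]=5
  step 3: row=5, L[5]='l', prepend. Next row=LF[5]=9
  step 4: row=9, L[9]='b', prepend. Next row=LF[9]=4
  step 5: row=4, L[4]='a', prepend. Next row=LF[4]=1
  step 6: row=1, L[1]='v', prepend. Next row=LF[1]=18
  step 7: row=18, L[18]='e', prepend. Next row=LF[18]=7
  step 8: row=7, L[7]='i', prepend. Next row=LF[7]=8
  step 9: row=8, L[8]='l', prepend. Next row=LF[8]=10
  step 10: row=10, L[10]='e', prepend. Next row=LF[10]=6
  step 11: row=6, L[6]='b', prepend. Next row=LF[6]=3
  step 12: row=3, L[3]='n', prepend. Next row=LF[3]=12
  step 13: row=12, L[12]='u', prepend. Next row=LF[12]=17
  step 14: row=17, L[17]='o', prepend. Next row=LF[17]=14
  step 15: row=14, L[14]='t', prepend. Next row=LF[14]=16
  step 16: row=16, L[16]='a', prepend. Next row=LF[16]=2
  step 17: row=2, L[2]='m', prepend. Next row=LF[2]=11
  step 18: row=11, L[11]='o', prepend. Next row=LF[11]=13
  step 19: row=13, L[13]='t', prepend. Next row=LF[13]=15
Reversed output: tomatounbelievable$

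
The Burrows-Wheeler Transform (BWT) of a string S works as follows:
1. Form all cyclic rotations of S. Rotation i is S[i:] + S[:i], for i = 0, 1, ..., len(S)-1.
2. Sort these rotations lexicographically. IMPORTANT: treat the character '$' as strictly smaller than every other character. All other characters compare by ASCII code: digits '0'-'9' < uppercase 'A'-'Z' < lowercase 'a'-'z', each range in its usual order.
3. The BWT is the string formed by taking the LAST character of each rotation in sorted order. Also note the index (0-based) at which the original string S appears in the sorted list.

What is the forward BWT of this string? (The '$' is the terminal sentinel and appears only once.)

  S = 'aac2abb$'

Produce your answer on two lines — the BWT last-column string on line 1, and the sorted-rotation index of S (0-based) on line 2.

All 8 rotations (rotation i = S[i:]+S[:i]):
  rot[0] = aac2abb$
  rot[1] = ac2abb$a
  rot[2] = c2abb$aa
  rot[3] = 2abb$aac
  rot[4] = abb$aac2
  rot[5] = bb$aac2a
  rot[6] = b$aac2ab
  rot[7] = $aac2abb
Sorted (with $ < everything):
  sorted[0] = $aac2abb  (last char: 'b')
  sorted[1] = 2abb$aac  (last char: 'c')
  sorted[2] = aac2abb$  (last char: '$')
  sorted[3] = abb$aac2  (last char: '2')
  sorted[4] = ac2abb$a  (last char: 'a')
  sorted[5] = b$aac2ab  (last char: 'b')
  sorted[6] = bb$aac2a  (last char: 'a')
  sorted[7] = c2abb$aa  (last char: 'a')
Last column: bc$2abaa
Original string S is at sorted index 2

Answer: bc$2abaa
2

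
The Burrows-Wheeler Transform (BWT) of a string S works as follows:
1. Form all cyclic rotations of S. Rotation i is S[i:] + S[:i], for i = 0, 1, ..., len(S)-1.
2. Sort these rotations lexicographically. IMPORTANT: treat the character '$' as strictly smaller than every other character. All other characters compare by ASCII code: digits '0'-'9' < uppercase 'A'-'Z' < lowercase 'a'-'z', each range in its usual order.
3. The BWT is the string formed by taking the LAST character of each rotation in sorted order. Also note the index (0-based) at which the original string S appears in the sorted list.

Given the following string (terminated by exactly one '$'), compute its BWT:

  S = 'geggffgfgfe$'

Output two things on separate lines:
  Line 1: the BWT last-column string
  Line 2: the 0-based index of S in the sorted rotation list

Answer: efggggf$fgfe
7

Derivation:
All 12 rotations (rotation i = S[i:]+S[:i]):
  rot[0] = geggffgfgfe$
  rot[1] = eggffgfgfe$g
  rot[2] = ggffgfgfe$ge
  rot[3] = gffgfgfe$geg
  rot[4] = ffgfgfe$gegg
  rot[5] = fgfgfe$geggf
  rot[6] = gfgfe$geggff
  rot[7] = fgfe$geggffg
  rot[8] = gfe$geggffgf
  rot[9] = fe$geggffgfg
  rot[10] = e$geggffgfgf
  rot[11] = $geggffgfgfe
Sorted (with $ < everything):
  sorted[0] = $geggffgfgfe  (last char: 'e')
  sorted[1] = e$geggffgfgf  (last char: 'f')
  sorted[2] = eggffgfgfe$g  (last char: 'g')
  sorted[3] = fe$geggffgfg  (last char: 'g')
  sorted[4] = ffgfgfe$gegg  (last char: 'g')
  sorted[5] = fgfe$geggffg  (last char: 'g')
  sorted[6] = fgfgfe$geggf  (last char: 'f')
  sorted[7] = geggffgfgfe$  (last char: '$')
  sorted[8] = gfe$geggffgf  (last char: 'f')
  sorted[9] = gffgfgfe$geg  (last char: 'g')
  sorted[10] = gfgfe$geggff  (last char: 'f')
  sorted[11] = ggffgfgfe$ge  (last char: 'e')
Last column: efggggf$fgfe
Original string S is at sorted index 7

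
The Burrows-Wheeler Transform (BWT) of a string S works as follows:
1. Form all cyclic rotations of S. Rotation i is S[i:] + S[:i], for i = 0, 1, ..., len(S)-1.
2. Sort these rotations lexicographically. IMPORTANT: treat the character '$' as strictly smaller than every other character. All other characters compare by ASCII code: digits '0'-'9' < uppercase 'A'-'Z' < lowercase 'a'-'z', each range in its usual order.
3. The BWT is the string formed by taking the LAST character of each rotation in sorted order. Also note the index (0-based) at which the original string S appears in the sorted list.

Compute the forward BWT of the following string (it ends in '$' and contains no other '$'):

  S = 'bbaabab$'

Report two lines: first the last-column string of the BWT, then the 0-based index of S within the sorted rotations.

All 8 rotations (rotation i = S[i:]+S[:i]):
  rot[0] = bbaabab$
  rot[1] = baabab$b
  rot[2] = aabab$bb
  rot[3] = abab$bba
  rot[4] = bab$bbaa
  rot[5] = ab$bbaab
  rot[6] = b$bbaaba
  rot[7] = $bbaabab
Sorted (with $ < everything):
  sorted[0] = $bbaabab  (last char: 'b')
  sorted[1] = aabab$bb  (last char: 'b')
  sorted[2] = ab$bbaab  (last char: 'b')
  sorted[3] = abab$bba  (last char: 'a')
  sorted[4] = b$bbaaba  (last char: 'a')
  sorted[5] = baabab$b  (last char: 'b')
  sorted[6] = bab$bbaa  (last char: 'a')
  sorted[7] = bbaabab$  (last char: '$')
Last column: bbbaaba$
Original string S is at sorted index 7

Answer: bbbaaba$
7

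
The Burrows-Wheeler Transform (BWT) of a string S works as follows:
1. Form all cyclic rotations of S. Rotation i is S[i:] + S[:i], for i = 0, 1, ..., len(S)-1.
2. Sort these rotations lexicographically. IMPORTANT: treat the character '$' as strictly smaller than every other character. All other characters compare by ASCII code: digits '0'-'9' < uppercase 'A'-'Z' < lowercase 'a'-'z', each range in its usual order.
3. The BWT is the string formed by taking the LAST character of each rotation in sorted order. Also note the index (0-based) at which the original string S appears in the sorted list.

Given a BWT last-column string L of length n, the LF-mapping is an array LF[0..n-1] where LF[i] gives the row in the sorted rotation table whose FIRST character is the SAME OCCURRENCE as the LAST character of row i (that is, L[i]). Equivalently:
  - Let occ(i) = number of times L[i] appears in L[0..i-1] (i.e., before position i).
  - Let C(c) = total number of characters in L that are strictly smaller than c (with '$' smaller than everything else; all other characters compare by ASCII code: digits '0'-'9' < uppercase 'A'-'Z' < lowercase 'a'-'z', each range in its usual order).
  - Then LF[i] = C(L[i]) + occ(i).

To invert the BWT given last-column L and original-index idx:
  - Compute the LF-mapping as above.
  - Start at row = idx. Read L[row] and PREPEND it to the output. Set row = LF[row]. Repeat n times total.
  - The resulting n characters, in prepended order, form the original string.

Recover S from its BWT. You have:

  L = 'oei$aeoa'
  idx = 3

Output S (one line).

LF mapping: 6 3 5 0 1 4 7 2
Walk LF starting at row 3, prepending L[row]:
  step 1: row=3, L[3]='$', prepend. Next row=LF[3]=0
  step 2: row=0, L[0]='o', prepend. Next row=LF[0]=6
  step 3: row=6, L[6]='o', prepend. Next row=LF[6]=7
  step 4: row=7, L[7]='a', prepend. Next row=LF[7]=2
  step 5: row=2, L[2]='i', prepend. Next row=LF[2]=5
  step 6: row=5, L[5]='e', prepend. Next row=LF[5]=4
  step 7: row=4, L[4]='a', prepend. Next row=LF[4]=1
  step 8: row=1, L[1]='e', prepend. Next row=LF[1]=3
Reversed output: eaeiaoo$

Answer: eaeiaoo$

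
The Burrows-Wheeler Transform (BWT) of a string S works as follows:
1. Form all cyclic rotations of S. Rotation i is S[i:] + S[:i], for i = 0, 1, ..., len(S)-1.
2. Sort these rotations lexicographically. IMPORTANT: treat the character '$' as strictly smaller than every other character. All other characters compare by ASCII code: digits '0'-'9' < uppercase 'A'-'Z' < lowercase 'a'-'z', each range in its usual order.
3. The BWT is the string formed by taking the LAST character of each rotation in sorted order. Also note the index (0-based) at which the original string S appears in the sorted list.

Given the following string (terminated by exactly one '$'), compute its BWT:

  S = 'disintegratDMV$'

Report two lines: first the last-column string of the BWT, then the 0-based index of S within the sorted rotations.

Answer: VtDMr$tesdigian
5

Derivation:
All 15 rotations (rotation i = S[i:]+S[:i]):
  rot[0] = disintegratDMV$
  rot[1] = isintegratDMV$d
  rot[2] = sintegratDMV$di
  rot[3] = integratDMV$dis
  rot[4] = ntegratDMV$disi
  rot[5] = tegratDMV$disin
  rot[6] = egratDMV$disint
  rot[7] = gratDMV$disinte
  rot[8] = ratDMV$disinteg
  rot[9] = atDMV$disintegr
  rot[10] = tDMV$disintegra
  rot[11] = DMV$disintegrat
  rot[12] = MV$disintegratD
  rot[13] = V$disintegratDM
  rot[14] = $disintegratDMV
Sorted (with $ < everything):
  sorted[0] = $disintegratDMV  (last char: 'V')
  sorted[1] = DMV$disintegrat  (last char: 't')
  sorted[2] = MV$disintegratD  (last char: 'D')
  sorted[3] = V$disintegratDM  (last char: 'M')
  sorted[4] = atDMV$disintegr  (last char: 'r')
  sorted[5] = disintegratDMV$  (last char: '$')
  sorted[6] = egratDMV$disint  (last char: 't')
  sorted[7] = gratDMV$disinte  (last char: 'e')
  sorted[8] = integratDMV$dis  (last char: 's')
  sorted[9] = isintegratDMV$d  (last char: 'd')
  sorted[10] = ntegratDMV$disi  (last char: 'i')
  sorted[11] = ratDMV$disinteg  (last char: 'g')
  sorted[12] = sintegratDMV$di  (last char: 'i')
  sorted[13] = tDMV$disintegra  (last char: 'a')
  sorted[14] = tegratDMV$disin  (last char: 'n')
Last column: VtDMr$tesdigian
Original string S is at sorted index 5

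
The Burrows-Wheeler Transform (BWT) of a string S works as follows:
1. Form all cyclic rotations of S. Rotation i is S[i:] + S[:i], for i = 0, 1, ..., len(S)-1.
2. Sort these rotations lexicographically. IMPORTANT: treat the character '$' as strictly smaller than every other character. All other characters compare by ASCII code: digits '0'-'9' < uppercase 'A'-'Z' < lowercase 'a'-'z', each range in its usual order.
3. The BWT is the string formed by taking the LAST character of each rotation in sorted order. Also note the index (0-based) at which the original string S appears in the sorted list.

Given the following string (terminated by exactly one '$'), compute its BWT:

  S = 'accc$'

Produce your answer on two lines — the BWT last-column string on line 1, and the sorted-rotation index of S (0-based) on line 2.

Answer: c$cca
1

Derivation:
All 5 rotations (rotation i = S[i:]+S[:i]):
  rot[0] = accc$
  rot[1] = ccc$a
  rot[2] = cc$ac
  rot[3] = c$acc
  rot[4] = $accc
Sorted (with $ < everything):
  sorted[0] = $accc  (last char: 'c')
  sorted[1] = accc$  (last char: '$')
  sorted[2] = c$acc  (last char: 'c')
  sorted[3] = cc$ac  (last char: 'c')
  sorted[4] = ccc$a  (last char: 'a')
Last column: c$cca
Original string S is at sorted index 1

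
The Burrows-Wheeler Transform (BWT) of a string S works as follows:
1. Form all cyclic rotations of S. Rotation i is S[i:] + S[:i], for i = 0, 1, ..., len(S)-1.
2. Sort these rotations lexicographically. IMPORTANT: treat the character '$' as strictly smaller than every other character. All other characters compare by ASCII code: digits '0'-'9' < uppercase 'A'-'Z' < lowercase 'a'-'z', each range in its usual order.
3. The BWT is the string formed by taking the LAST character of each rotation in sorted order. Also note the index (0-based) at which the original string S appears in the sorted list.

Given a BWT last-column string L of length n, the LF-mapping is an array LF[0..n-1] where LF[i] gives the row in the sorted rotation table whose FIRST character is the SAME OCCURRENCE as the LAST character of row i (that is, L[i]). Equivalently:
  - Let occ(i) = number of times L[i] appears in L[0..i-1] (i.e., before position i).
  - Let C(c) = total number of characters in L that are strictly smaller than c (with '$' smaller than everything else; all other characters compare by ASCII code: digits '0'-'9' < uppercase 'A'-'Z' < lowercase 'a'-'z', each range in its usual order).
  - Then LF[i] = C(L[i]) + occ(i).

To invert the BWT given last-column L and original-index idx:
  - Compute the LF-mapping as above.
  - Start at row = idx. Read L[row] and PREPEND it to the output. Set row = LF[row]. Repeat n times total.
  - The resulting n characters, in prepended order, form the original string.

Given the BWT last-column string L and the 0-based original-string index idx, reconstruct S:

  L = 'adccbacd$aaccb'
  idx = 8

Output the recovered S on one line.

Answer: cacbdcabaccda$

Derivation:
LF mapping: 1 12 7 8 5 2 9 13 0 3 4 10 11 6
Walk LF starting at row 8, prepending L[row]:
  step 1: row=8, L[8]='$', prepend. Next row=LF[8]=0
  step 2: row=0, L[0]='a', prepend. Next row=LF[0]=1
  step 3: row=1, L[1]='d', prepend. Next row=LF[1]=12
  step 4: row=12, L[12]='c', prepend. Next row=LF[12]=11
  step 5: row=11, L[11]='c', prepend. Next row=LF[11]=10
  step 6: row=10, L[10]='a', prepend. Next row=LF[10]=4
  step 7: row=4, L[4]='b', prepend. Next row=LF[4]=5
  step 8: row=5, L[5]='a', prepend. Next row=LF[5]=2
  step 9: row=2, L[2]='c', prepend. Next row=LF[2]=7
  step 10: row=7, L[7]='d', prepend. Next row=LF[7]=13
  step 11: row=13, L[13]='b', prepend. Next row=LF[13]=6
  step 12: row=6, L[6]='c', prepend. Next row=LF[6]=9
  step 13: row=9, L[9]='a', prepend. Next row=LF[9]=3
  step 14: row=3, L[3]='c', prepend. Next row=LF[3]=8
Reversed output: cacbdcabaccda$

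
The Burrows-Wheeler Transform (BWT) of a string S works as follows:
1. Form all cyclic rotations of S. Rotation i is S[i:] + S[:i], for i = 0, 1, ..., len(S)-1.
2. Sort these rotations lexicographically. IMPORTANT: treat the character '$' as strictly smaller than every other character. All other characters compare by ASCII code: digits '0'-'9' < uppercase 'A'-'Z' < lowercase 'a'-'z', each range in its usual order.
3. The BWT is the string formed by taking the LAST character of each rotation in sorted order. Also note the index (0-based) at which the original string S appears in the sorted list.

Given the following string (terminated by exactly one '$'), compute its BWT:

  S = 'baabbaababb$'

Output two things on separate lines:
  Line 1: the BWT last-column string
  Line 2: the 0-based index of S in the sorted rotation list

All 12 rotations (rotation i = S[i:]+S[:i]):
  rot[0] = baabbaababb$
  rot[1] = aabbaababb$b
  rot[2] = abbaababb$ba
  rot[3] = bbaababb$baa
  rot[4] = baababb$baab
  rot[5] = aababb$baabb
  rot[6] = ababb$baabba
  rot[7] = babb$baabbaa
  rot[8] = abb$baabbaab
  rot[9] = bb$baabbaaba
  rot[10] = b$baabbaabab
  rot[11] = $baabbaababb
Sorted (with $ < everything):
  sorted[0] = $baabbaababb  (last char: 'b')
  sorted[1] = aababb$baabb  (last char: 'b')
  sorted[2] = aabbaababb$b  (last char: 'b')
  sorted[3] = ababb$baabba  (last char: 'a')
  sorted[4] = abb$baabbaab  (last char: 'b')
  sorted[5] = abbaababb$ba  (last char: 'a')
  sorted[6] = b$baabbaabab  (last char: 'b')
  sorted[7] = baababb$baab  (last char: 'b')
  sorted[8] = baabbaababb$  (last char: '$')
  sorted[9] = babb$baabbaa  (last char: 'a')
  sorted[10] = bb$baabbaaba  (last char: 'a')
  sorted[11] = bbaababb$baa  (last char: 'a')
Last column: bbbababb$aaa
Original string S is at sorted index 8

Answer: bbbababb$aaa
8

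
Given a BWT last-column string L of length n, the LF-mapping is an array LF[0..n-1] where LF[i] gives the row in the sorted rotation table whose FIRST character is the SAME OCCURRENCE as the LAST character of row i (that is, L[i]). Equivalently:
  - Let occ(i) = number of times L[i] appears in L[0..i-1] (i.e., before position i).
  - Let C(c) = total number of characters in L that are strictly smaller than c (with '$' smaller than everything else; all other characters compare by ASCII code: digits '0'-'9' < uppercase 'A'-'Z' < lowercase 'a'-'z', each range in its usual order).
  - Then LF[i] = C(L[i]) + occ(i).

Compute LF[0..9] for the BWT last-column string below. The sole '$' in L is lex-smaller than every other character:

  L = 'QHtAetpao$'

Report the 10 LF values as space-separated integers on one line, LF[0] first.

Answer: 3 2 8 1 5 9 7 4 6 0

Derivation:
Char counts: '$':1, 'A':1, 'H':1, 'Q':1, 'a':1, 'e':1, 'o':1, 'p':1, 't':2
C (first-col start): C('$')=0, C('A')=1, C('H')=2, C('Q')=3, C('a')=4, C('e')=5, C('o')=6, C('p')=7, C('t')=8
L[0]='Q': occ=0, LF[0]=C('Q')+0=3+0=3
L[1]='H': occ=0, LF[1]=C('H')+0=2+0=2
L[2]='t': occ=0, LF[2]=C('t')+0=8+0=8
L[3]='A': occ=0, LF[3]=C('A')+0=1+0=1
L[4]='e': occ=0, LF[4]=C('e')+0=5+0=5
L[5]='t': occ=1, LF[5]=C('t')+1=8+1=9
L[6]='p': occ=0, LF[6]=C('p')+0=7+0=7
L[7]='a': occ=0, LF[7]=C('a')+0=4+0=4
L[8]='o': occ=0, LF[8]=C('o')+0=6+0=6
L[9]='$': occ=0, LF[9]=C('$')+0=0+0=0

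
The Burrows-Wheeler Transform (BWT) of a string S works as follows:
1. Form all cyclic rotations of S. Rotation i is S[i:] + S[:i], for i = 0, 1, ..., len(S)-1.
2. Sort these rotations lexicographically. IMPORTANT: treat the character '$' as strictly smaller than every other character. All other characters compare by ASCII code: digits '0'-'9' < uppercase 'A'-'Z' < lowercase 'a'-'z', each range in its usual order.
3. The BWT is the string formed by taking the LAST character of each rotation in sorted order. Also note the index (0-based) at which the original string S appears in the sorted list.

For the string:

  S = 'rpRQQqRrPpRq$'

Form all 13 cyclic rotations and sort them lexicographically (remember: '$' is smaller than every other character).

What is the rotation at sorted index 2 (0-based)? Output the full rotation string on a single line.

All 13 rotations (rotation i = S[i:]+S[:i]):
  rot[0] = rpRQQqRrPpRq$
  rot[1] = pRQQqRrPpRq$r
  rot[2] = RQQqRrPpRq$rp
  rot[3] = QQqRrPpRq$rpR
  rot[4] = QqRrPpRq$rpRQ
  rot[5] = qRrPpRq$rpRQQ
  rot[6] = RrPpRq$rpRQQq
  rot[7] = rPpRq$rpRQQqR
  rot[8] = PpRq$rpRQQqRr
  rot[9] = pRq$rpRQQqRrP
  rot[10] = Rq$rpRQQqRrPp
  rot[11] = q$rpRQQqRrPpR
  rot[12] = $rpRQQqRrPpRq
Sorted (with $ < everything):
  sorted[0] = $rpRQQqRrPpRq
  sorted[1] = PpRq$rpRQQqRr
  sorted[2] = QQqRrPpRq$rpR
  sorted[3] = QqRrPpRq$rpRQ
  sorted[4] = RQQqRrPpRq$rp
  sorted[5] = Rq$rpRQQqRrPp
  sorted[6] = RrPpRq$rpRQQq
  sorted[7] = pRQQqRrPpRq$r
  sorted[8] = pRq$rpRQQqRrP
  sorted[9] = q$rpRQQqRrPpR
  sorted[10] = qRrPpRq$rpRQQ
  sorted[11] = rPpRq$rpRQQqR
  sorted[12] = rpRQQqRrPpRq$
sorted[2] = QQqRrPpRq$rpR

Answer: QQqRrPpRq$rpR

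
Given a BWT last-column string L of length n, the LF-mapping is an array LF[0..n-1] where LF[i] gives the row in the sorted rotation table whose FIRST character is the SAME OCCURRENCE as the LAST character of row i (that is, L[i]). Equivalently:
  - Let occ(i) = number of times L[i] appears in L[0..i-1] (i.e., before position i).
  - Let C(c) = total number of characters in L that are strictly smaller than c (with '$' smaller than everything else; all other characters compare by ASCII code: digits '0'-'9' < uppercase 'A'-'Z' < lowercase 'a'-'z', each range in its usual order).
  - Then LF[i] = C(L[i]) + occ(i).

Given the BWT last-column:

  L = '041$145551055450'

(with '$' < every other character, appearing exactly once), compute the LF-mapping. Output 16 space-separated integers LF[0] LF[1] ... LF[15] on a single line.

Answer: 1 7 4 0 5 8 10 11 12 6 2 13 14 9 15 3

Derivation:
Char counts: '$':1, '0':3, '1':3, '4':3, '5':6
C (first-col start): C('$')=0, C('0')=1, C('1')=4, C('4')=7, C('5')=10
L[0]='0': occ=0, LF[0]=C('0')+0=1+0=1
L[1]='4': occ=0, LF[1]=C('4')+0=7+0=7
L[2]='1': occ=0, LF[2]=C('1')+0=4+0=4
L[3]='$': occ=0, LF[3]=C('$')+0=0+0=0
L[4]='1': occ=1, LF[4]=C('1')+1=4+1=5
L[5]='4': occ=1, LF[5]=C('4')+1=7+1=8
L[6]='5': occ=0, LF[6]=C('5')+0=10+0=10
L[7]='5': occ=1, LF[7]=C('5')+1=10+1=11
L[8]='5': occ=2, LF[8]=C('5')+2=10+2=12
L[9]='1': occ=2, LF[9]=C('1')+2=4+2=6
L[10]='0': occ=1, LF[10]=C('0')+1=1+1=2
L[11]='5': occ=3, LF[11]=C('5')+3=10+3=13
L[12]='5': occ=4, LF[12]=C('5')+4=10+4=14
L[13]='4': occ=2, LF[13]=C('4')+2=7+2=9
L[14]='5': occ=5, LF[14]=C('5')+5=10+5=15
L[15]='0': occ=2, LF[15]=C('0')+2=1+2=3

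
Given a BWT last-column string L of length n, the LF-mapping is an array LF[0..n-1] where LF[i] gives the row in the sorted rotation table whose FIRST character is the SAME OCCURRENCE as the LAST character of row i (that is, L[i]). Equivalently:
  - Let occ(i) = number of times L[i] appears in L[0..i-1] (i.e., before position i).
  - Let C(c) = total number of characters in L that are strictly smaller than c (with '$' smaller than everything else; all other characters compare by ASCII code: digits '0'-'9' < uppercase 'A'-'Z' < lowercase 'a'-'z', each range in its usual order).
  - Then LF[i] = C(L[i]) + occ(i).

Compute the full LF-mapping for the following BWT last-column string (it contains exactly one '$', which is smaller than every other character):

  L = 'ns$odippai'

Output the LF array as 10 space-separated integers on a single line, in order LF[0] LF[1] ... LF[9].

Char counts: '$':1, 'a':1, 'd':1, 'i':2, 'n':1, 'o':1, 'p':2, 's':1
C (first-col start): C('$')=0, C('a')=1, C('d')=2, C('i')=3, C('n')=5, C('o')=6, C('p')=7, C('s')=9
L[0]='n': occ=0, LF[0]=C('n')+0=5+0=5
L[1]='s': occ=0, LF[1]=C('s')+0=9+0=9
L[2]='$': occ=0, LF[2]=C('$')+0=0+0=0
L[3]='o': occ=0, LF[3]=C('o')+0=6+0=6
L[4]='d': occ=0, LF[4]=C('d')+0=2+0=2
L[5]='i': occ=0, LF[5]=C('i')+0=3+0=3
L[6]='p': occ=0, LF[6]=C('p')+0=7+0=7
L[7]='p': occ=1, LF[7]=C('p')+1=7+1=8
L[8]='a': occ=0, LF[8]=C('a')+0=1+0=1
L[9]='i': occ=1, LF[9]=C('i')+1=3+1=4

Answer: 5 9 0 6 2 3 7 8 1 4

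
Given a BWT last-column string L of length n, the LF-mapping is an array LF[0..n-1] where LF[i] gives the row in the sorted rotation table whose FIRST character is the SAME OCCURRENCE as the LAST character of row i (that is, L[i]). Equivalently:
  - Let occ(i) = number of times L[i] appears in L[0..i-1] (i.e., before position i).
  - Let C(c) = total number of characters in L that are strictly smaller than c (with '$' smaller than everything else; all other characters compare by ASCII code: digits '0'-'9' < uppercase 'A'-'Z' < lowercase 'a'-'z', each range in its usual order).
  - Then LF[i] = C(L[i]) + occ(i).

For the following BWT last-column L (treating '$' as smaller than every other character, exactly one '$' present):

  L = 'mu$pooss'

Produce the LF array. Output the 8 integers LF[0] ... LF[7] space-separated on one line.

Char counts: '$':1, 'm':1, 'o':2, 'p':1, 's':2, 'u':1
C (first-col start): C('$')=0, C('m')=1, C('o')=2, C('p')=4, C('s')=5, C('u')=7
L[0]='m': occ=0, LF[0]=C('m')+0=1+0=1
L[1]='u': occ=0, LF[1]=C('u')+0=7+0=7
L[2]='$': occ=0, LF[2]=C('$')+0=0+0=0
L[3]='p': occ=0, LF[3]=C('p')+0=4+0=4
L[4]='o': occ=0, LF[4]=C('o')+0=2+0=2
L[5]='o': occ=1, LF[5]=C('o')+1=2+1=3
L[6]='s': occ=0, LF[6]=C('s')+0=5+0=5
L[7]='s': occ=1, LF[7]=C('s')+1=5+1=6

Answer: 1 7 0 4 2 3 5 6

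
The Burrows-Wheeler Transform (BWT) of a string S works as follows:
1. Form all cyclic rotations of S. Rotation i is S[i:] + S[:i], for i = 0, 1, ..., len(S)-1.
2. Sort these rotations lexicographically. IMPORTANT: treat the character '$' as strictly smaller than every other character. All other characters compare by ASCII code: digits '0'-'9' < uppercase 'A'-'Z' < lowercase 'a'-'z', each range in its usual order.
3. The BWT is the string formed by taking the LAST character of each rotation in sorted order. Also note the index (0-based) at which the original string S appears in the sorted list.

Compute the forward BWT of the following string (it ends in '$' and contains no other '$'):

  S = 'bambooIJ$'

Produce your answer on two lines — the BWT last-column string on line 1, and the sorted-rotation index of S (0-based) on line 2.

All 9 rotations (rotation i = S[i:]+S[:i]):
  rot[0] = bambooIJ$
  rot[1] = ambooIJ$b
  rot[2] = mbooIJ$ba
  rot[3] = booIJ$bam
  rot[4] = ooIJ$bamb
  rot[5] = oIJ$bambo
  rot[6] = IJ$bamboo
  rot[7] = J$bambooI
  rot[8] = $bambooIJ
Sorted (with $ < everything):
  sorted[0] = $bambooIJ  (last char: 'J')
  sorted[1] = IJ$bamboo  (last char: 'o')
  sorted[2] = J$bambooI  (last char: 'I')
  sorted[3] = ambooIJ$b  (last char: 'b')
  sorted[4] = bambooIJ$  (last char: '$')
  sorted[5] = booIJ$bam  (last char: 'm')
  sorted[6] = mbooIJ$ba  (last char: 'a')
  sorted[7] = oIJ$bambo  (last char: 'o')
  sorted[8] = ooIJ$bamb  (last char: 'b')
Last column: JoIb$maob
Original string S is at sorted index 4

Answer: JoIb$maob
4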